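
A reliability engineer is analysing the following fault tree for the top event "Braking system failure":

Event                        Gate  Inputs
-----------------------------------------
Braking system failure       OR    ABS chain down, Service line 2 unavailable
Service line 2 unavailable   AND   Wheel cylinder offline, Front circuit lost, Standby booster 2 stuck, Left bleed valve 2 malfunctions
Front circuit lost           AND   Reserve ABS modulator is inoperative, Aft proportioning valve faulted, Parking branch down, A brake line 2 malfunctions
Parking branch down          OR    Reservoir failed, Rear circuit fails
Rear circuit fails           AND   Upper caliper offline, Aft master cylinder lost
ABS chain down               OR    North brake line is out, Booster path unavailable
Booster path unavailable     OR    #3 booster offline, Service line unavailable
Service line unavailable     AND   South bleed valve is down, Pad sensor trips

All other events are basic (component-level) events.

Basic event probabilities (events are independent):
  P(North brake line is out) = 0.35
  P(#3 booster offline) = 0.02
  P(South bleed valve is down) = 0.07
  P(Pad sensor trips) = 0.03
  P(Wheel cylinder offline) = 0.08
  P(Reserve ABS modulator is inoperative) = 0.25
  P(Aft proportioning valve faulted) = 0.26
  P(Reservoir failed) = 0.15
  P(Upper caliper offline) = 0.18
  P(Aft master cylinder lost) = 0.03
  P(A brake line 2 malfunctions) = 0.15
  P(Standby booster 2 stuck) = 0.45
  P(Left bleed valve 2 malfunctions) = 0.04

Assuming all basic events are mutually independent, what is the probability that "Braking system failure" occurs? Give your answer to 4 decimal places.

P(Service line unavailable) [AND] = 0.07 × 0.03 = 0.002100
P(Booster path unavailable) [OR] = 1 − (1−0.02) × (1−0.002100) = 0.022058
P(ABS chain down) [OR] = 1 − (1−0.35) × (1−0.022058) = 0.364338
P(Rear circuit fails) [AND] = 0.18 × 0.03 = 0.005400
P(Parking branch down) [OR] = 1 − (1−0.15) × (1−0.005400) = 0.154590
P(Front circuit lost) [AND] = 0.25 × 0.26 × 0.154590 × 0.15 = 0.001507
P(Service line 2 unavailable) [AND] = 0.08 × 0.001507 × 0.45 × 0.04 = 0.000002
P(Braking system failure) [OR] = 1 − (1−0.364338) × (1−0.000002) = 0.364339
Rounded to 4 decimal places: P(Braking system failure) ≈ 0.3643.

0.3643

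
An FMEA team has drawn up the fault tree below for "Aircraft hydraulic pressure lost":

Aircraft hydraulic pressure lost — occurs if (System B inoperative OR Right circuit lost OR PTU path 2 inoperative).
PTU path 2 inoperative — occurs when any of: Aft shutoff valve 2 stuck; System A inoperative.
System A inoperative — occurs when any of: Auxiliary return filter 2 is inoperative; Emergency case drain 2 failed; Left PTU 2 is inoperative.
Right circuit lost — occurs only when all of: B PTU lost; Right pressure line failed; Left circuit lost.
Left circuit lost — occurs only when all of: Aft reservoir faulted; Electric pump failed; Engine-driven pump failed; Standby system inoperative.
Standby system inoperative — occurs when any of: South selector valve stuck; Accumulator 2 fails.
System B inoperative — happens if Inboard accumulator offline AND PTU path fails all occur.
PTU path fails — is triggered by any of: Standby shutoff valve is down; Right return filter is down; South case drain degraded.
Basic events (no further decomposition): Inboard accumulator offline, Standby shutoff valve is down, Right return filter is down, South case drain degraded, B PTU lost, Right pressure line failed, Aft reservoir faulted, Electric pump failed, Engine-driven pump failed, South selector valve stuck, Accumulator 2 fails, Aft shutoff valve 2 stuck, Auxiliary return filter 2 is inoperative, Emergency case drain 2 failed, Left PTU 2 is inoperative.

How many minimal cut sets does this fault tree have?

PTU path fails [OR]: union of children's cut sets → 3 cut set(s).
System B inoperative [AND]: one cut set from each child combined → 1 × 3 = 3 cut set(s).
Standby system inoperative [OR]: union of children's cut sets → 2 cut set(s).
Left circuit lost [AND]: one cut set from each child combined → 1 × 1 × 1 × 2 = 2 cut set(s).
Right circuit lost [AND]: one cut set from each child combined → 1 × 1 × 2 = 2 cut set(s).
System A inoperative [OR]: union of children's cut sets → 3 cut set(s).
PTU path 2 inoperative [OR]: union of children's cut sets → 4 cut set(s).
Aircraft hydraulic pressure lost [OR]: union of children's cut sets → 9 cut set(s).
Minimal cut sets: {Inboard accumulator offline, Standby shutoff valve is down}; {Inboard accumulator offline, Right return filter is down}; {Inboard accumulator offline, South case drain degraded}; {Aft reservoir faulted, B PTU lost, Electric pump failed, Engine-driven pump failed, Right pressure line failed, South selector valve stuck}; {Accumulator 2 fails, Aft reservoir faulted, B PTU lost, Electric pump failed, Engine-driven pump failed, Right pressure line failed}; {Aft shutoff valve 2 stuck}; {Auxiliary return filter 2 is inoperative}; {Emergency case drain 2 failed}; {Left PTU 2 is inoperative}.

9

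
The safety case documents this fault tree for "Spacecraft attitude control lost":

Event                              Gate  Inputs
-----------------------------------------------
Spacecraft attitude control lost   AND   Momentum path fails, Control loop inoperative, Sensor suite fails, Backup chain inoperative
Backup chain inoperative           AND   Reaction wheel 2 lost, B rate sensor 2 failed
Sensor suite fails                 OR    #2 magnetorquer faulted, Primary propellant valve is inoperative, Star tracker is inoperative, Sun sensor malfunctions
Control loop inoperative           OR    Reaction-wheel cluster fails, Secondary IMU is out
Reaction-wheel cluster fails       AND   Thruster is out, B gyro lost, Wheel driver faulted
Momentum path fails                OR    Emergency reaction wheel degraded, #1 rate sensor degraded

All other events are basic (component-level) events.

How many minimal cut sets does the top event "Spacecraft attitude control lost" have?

16

Momentum path fails [OR]: union of children's cut sets → 2 cut set(s).
Reaction-wheel cluster fails [AND]: one cut set from each child combined → 1 × 1 × 1 = 1 cut set(s).
Control loop inoperative [OR]: union of children's cut sets → 2 cut set(s).
Sensor suite fails [OR]: union of children's cut sets → 4 cut set(s).
Backup chain inoperative [AND]: one cut set from each child combined → 1 × 1 = 1 cut set(s).
Spacecraft attitude control lost [AND]: one cut set from each child combined → 2 × 2 × 4 × 1 = 16 cut set(s).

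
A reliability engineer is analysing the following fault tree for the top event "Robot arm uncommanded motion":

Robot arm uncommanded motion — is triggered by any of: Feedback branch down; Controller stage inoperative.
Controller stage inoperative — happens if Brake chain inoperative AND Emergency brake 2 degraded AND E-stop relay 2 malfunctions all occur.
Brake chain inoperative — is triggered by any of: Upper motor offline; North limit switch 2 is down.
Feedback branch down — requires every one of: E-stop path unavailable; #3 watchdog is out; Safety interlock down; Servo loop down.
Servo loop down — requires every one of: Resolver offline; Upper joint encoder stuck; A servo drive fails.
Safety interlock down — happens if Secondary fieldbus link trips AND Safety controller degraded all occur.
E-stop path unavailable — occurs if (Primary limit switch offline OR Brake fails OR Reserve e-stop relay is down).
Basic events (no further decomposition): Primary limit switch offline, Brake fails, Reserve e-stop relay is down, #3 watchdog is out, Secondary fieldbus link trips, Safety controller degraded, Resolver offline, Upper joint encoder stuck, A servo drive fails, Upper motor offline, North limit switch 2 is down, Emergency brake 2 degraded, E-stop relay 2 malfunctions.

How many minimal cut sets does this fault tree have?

5

E-stop path unavailable [OR]: union of children's cut sets → 3 cut set(s).
Safety interlock down [AND]: one cut set from each child combined → 1 × 1 = 1 cut set(s).
Servo loop down [AND]: one cut set from each child combined → 1 × 1 × 1 = 1 cut set(s).
Feedback branch down [AND]: one cut set from each child combined → 3 × 1 × 1 × 1 = 3 cut set(s).
Brake chain inoperative [OR]: union of children's cut sets → 2 cut set(s).
Controller stage inoperative [AND]: one cut set from each child combined → 2 × 1 × 1 = 2 cut set(s).
Robot arm uncommanded motion [OR]: union of children's cut sets → 5 cut set(s).
Minimal cut sets: {#3 watchdog is out, A servo drive fails, Primary limit switch offline, Resolver offline, Safety controller degraded, Secondary fieldbus link trips, Upper joint encoder stuck}; {#3 watchdog is out, A servo drive fails, Brake fails, Resolver offline, Safety controller degraded, Secondary fieldbus link trips, Upper joint encoder stuck}; {#3 watchdog is out, A servo drive fails, Reserve e-stop relay is down, Resolver offline, Safety controller degraded, Secondary fieldbus link trips, Upper joint encoder stuck}; {E-stop relay 2 malfunctions, Emergency brake 2 degraded, Upper motor offline}; {E-stop relay 2 malfunctions, Emergency brake 2 degraded, North limit switch 2 is down}.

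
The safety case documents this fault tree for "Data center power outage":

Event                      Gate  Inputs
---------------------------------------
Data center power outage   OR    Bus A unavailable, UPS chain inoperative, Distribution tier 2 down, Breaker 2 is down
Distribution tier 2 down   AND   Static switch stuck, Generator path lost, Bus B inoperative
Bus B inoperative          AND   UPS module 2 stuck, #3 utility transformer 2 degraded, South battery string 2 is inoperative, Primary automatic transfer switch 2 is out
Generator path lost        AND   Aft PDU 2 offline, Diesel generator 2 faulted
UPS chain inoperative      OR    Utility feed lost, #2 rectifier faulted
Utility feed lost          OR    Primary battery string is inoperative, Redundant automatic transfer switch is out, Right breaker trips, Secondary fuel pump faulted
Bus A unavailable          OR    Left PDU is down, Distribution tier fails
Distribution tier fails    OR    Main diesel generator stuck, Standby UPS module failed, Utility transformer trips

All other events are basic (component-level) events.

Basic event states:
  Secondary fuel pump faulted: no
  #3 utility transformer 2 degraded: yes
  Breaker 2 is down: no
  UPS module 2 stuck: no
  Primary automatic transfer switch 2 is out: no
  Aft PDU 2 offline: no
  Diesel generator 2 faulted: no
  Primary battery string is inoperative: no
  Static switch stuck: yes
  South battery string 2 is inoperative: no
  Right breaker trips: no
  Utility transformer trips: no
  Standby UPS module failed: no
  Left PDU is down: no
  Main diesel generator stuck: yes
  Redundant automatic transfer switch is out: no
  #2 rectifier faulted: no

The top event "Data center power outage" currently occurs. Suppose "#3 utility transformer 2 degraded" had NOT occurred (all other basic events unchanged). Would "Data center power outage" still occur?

Counterfactual: set "#3 utility transformer 2 degraded" to not occurred.
Distribution tier fails [OR]: Main diesel generator stuck=occurs, Standby UPS module failed=not, Utility transformer trips=not → at least one input occurs → occurs.
Bus A unavailable [OR]: Left PDU is down=not, Distribution tier fails=occurs → at least one input occurs → occurs.
Utility feed lost [OR]: Primary battery string is inoperative=not, Redundant automatic transfer switch is out=not, Right breaker trips=not, Secondary fuel pump faulted=not → no input occurs → does not occur.
UPS chain inoperative [OR]: Utility feed lost=not, #2 rectifier faulted=not → no input occurs → does not occur.
Generator path lost [AND]: Aft PDU 2 offline=not, Diesel generator 2 faulted=not → not all inputs occur → does not occur.
Bus B inoperative [AND]: UPS module 2 stuck=not, #3 utility transformer 2 degraded=not, South battery string 2 is inoperative=not, Primary automatic transfer switch 2 is out=not → not all inputs occur → does not occur.
Distribution tier 2 down [AND]: Static switch stuck=occurs, Generator path lost=not, Bus B inoperative=not → not all inputs occur → does not occur.
Data center power outage [OR]: Bus A unavailable=occurs, UPS chain inoperative=not, Distribution tier 2 down=not, Breaker 2 is down=not → at least one input occurs → occurs.

Yes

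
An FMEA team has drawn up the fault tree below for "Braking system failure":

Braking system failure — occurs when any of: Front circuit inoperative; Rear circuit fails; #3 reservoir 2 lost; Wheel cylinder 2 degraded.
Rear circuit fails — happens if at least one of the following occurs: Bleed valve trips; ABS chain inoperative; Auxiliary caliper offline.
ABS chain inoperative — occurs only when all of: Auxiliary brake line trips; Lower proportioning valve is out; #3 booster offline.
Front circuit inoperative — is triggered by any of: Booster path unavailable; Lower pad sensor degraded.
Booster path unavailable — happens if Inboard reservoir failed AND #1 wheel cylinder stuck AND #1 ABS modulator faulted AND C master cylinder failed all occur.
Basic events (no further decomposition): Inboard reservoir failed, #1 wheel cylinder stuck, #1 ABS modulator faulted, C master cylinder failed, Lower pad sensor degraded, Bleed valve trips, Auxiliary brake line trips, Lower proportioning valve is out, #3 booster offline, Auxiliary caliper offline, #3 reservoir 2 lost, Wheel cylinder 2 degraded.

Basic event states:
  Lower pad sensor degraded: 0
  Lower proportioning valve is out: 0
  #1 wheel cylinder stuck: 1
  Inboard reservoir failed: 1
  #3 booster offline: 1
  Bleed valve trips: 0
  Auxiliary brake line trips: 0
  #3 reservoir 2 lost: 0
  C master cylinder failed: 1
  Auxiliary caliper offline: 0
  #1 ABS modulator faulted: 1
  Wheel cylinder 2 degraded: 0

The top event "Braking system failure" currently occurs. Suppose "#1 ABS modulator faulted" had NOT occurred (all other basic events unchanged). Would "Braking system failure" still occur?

No

Counterfactual: set "#1 ABS modulator faulted" to not occurred.
Booster path unavailable [AND]: Inboard reservoir failed=occurs, #1 wheel cylinder stuck=occurs, #1 ABS modulator faulted=not, C master cylinder failed=occurs → not all inputs occur → does not occur.
Front circuit inoperative [OR]: Booster path unavailable=not, Lower pad sensor degraded=not → no input occurs → does not occur.
ABS chain inoperative [AND]: Auxiliary brake line trips=not, Lower proportioning valve is out=not, #3 booster offline=occurs → not all inputs occur → does not occur.
Rear circuit fails [OR]: Bleed valve trips=not, ABS chain inoperative=not, Auxiliary caliper offline=not → no input occurs → does not occur.
Braking system failure [OR]: Front circuit inoperative=not, Rear circuit fails=not, #3 reservoir 2 lost=not, Wheel cylinder 2 degraded=not → no input occurs → does not occur.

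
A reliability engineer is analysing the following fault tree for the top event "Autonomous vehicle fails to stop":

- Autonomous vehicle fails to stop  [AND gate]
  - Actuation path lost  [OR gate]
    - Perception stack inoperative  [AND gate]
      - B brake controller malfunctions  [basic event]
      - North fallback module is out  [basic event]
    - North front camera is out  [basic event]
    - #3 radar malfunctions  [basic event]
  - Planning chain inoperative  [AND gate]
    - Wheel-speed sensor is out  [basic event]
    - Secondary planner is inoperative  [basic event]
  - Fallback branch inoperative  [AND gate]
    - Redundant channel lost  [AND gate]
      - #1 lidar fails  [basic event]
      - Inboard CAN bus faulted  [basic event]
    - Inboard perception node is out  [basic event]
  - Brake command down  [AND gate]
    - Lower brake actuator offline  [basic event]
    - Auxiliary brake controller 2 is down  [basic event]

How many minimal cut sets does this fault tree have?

3

Perception stack inoperative [AND]: one cut set from each child combined → 1 × 1 = 1 cut set(s).
Actuation path lost [OR]: union of children's cut sets → 3 cut set(s).
Planning chain inoperative [AND]: one cut set from each child combined → 1 × 1 = 1 cut set(s).
Redundant channel lost [AND]: one cut set from each child combined → 1 × 1 = 1 cut set(s).
Fallback branch inoperative [AND]: one cut set from each child combined → 1 × 1 = 1 cut set(s).
Brake command down [AND]: one cut set from each child combined → 1 × 1 = 1 cut set(s).
Autonomous vehicle fails to stop [AND]: one cut set from each child combined → 3 × 1 × 1 × 1 = 3 cut set(s).
Minimal cut sets: {#1 lidar fails, Auxiliary brake controller 2 is down, B brake controller malfunctions, Inboard CAN bus faulted, Inboard perception node is out, Lower brake actuator offline, North fallback module is out, Secondary planner is inoperative, Wheel-speed sensor is out}; {#1 lidar fails, Auxiliary brake controller 2 is down, Inboard CAN bus faulted, Inboard perception node is out, Lower brake actuator offline, North front camera is out, Secondary planner is inoperative, Wheel-speed sensor is out}; {#1 lidar fails, #3 radar malfunctions, Auxiliary brake controller 2 is down, Inboard CAN bus faulted, Inboard perception node is out, Lower brake actuator offline, Secondary planner is inoperative, Wheel-speed sensor is out}.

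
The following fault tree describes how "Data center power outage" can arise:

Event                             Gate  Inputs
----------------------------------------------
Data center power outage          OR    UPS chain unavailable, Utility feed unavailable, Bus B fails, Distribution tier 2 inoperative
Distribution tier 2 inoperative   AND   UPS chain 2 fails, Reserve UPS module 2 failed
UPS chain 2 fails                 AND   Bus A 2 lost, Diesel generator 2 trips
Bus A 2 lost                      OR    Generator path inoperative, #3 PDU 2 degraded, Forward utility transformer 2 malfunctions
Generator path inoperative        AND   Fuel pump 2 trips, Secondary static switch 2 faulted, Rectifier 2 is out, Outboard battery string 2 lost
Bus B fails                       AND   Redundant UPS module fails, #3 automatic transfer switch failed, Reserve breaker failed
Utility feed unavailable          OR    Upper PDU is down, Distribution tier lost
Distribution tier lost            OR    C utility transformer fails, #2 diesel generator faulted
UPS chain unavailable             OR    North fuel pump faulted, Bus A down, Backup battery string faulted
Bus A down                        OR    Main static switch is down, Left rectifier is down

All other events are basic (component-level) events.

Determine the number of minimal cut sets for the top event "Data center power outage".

11

Bus A down [OR]: union of children's cut sets → 2 cut set(s).
UPS chain unavailable [OR]: union of children's cut sets → 4 cut set(s).
Distribution tier lost [OR]: union of children's cut sets → 2 cut set(s).
Utility feed unavailable [OR]: union of children's cut sets → 3 cut set(s).
Bus B fails [AND]: one cut set from each child combined → 1 × 1 × 1 = 1 cut set(s).
Generator path inoperative [AND]: one cut set from each child combined → 1 × 1 × 1 × 1 = 1 cut set(s).
Bus A 2 lost [OR]: union of children's cut sets → 3 cut set(s).
UPS chain 2 fails [AND]: one cut set from each child combined → 3 × 1 = 3 cut set(s).
Distribution tier 2 inoperative [AND]: one cut set from each child combined → 3 × 1 = 3 cut set(s).
Data center power outage [OR]: union of children's cut sets → 11 cut set(s).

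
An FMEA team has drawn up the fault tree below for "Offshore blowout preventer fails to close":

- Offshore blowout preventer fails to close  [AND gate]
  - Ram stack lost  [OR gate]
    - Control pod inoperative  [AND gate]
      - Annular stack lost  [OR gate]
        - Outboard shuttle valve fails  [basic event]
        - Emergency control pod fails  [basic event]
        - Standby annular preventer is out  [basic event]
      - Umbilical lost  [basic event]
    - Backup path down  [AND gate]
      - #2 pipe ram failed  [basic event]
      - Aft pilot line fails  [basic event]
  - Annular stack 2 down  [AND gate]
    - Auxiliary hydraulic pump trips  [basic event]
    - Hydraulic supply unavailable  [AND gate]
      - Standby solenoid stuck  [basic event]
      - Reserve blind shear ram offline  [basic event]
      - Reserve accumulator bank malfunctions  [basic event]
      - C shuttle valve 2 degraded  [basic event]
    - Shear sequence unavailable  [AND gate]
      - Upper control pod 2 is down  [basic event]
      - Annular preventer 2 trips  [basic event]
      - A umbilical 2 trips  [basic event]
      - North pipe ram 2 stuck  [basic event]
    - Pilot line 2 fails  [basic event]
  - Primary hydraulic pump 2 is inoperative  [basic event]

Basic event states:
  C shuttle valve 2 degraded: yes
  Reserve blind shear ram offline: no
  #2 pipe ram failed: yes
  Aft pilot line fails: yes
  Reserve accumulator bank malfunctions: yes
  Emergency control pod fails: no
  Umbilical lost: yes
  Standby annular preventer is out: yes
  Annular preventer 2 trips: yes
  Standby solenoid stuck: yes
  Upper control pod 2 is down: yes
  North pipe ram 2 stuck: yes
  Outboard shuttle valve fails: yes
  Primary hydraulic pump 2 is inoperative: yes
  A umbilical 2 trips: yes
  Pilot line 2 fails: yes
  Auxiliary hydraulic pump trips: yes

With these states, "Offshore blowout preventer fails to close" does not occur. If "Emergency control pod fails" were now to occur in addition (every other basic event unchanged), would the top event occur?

No

Counterfactual: set "Emergency control pod fails" to occurred.
Annular stack lost [OR]: Outboard shuttle valve fails=occurs, Emergency control pod fails=occurs, Standby annular preventer is out=occurs → at least one input occurs → occurs.
Control pod inoperative [AND]: Annular stack lost=occurs, Umbilical lost=occurs → all inputs occur → occurs.
Backup path down [AND]: #2 pipe ram failed=occurs, Aft pilot line fails=occurs → all inputs occur → occurs.
Ram stack lost [OR]: Control pod inoperative=occurs, Backup path down=occurs → at least one input occurs → occurs.
Hydraulic supply unavailable [AND]: Standby solenoid stuck=occurs, Reserve blind shear ram offline=not, Reserve accumulator bank malfunctions=occurs, C shuttle valve 2 degraded=occurs → not all inputs occur → does not occur.
Shear sequence unavailable [AND]: Upper control pod 2 is down=occurs, Annular preventer 2 trips=occurs, A umbilical 2 trips=occurs, North pipe ram 2 stuck=occurs → all inputs occur → occurs.
Annular stack 2 down [AND]: Auxiliary hydraulic pump trips=occurs, Hydraulic supply unavailable=not, Shear sequence unavailable=occurs, Pilot line 2 fails=occurs → not all inputs occur → does not occur.
Offshore blowout preventer fails to close [AND]: Ram stack lost=occurs, Annular stack 2 down=not, Primary hydraulic pump 2 is inoperative=occurs → not all inputs occur → does not occur.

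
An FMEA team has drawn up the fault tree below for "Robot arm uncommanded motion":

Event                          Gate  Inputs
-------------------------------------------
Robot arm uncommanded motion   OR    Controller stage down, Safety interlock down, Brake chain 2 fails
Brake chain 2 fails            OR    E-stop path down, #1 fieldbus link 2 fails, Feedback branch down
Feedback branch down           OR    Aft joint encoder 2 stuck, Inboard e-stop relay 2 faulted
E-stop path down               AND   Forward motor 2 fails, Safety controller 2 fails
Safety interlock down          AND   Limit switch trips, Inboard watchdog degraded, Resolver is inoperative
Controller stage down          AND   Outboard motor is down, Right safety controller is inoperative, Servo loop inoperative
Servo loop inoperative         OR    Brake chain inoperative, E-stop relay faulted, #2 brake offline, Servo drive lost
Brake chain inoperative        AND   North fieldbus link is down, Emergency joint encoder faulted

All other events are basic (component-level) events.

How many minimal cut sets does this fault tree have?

9

Brake chain inoperative [AND]: one cut set from each child combined → 1 × 1 = 1 cut set(s).
Servo loop inoperative [OR]: union of children's cut sets → 4 cut set(s).
Controller stage down [AND]: one cut set from each child combined → 1 × 1 × 4 = 4 cut set(s).
Safety interlock down [AND]: one cut set from each child combined → 1 × 1 × 1 = 1 cut set(s).
E-stop path down [AND]: one cut set from each child combined → 1 × 1 = 1 cut set(s).
Feedback branch down [OR]: union of children's cut sets → 2 cut set(s).
Brake chain 2 fails [OR]: union of children's cut sets → 4 cut set(s).
Robot arm uncommanded motion [OR]: union of children's cut sets → 9 cut set(s).
Minimal cut sets: {Emergency joint encoder faulted, North fieldbus link is down, Outboard motor is down, Right safety controller is inoperative}; {E-stop relay faulted, Outboard motor is down, Right safety controller is inoperative}; {#2 brake offline, Outboard motor is down, Right safety controller is inoperative}; {Outboard motor is down, Right safety controller is inoperative, Servo drive lost}; {Inboard watchdog degraded, Limit switch trips, Resolver is inoperative}; {Forward motor 2 fails, Safety controller 2 fails}; {#1 fieldbus link 2 fails}; {Aft joint encoder 2 stuck}; {Inboard e-stop relay 2 faulted}.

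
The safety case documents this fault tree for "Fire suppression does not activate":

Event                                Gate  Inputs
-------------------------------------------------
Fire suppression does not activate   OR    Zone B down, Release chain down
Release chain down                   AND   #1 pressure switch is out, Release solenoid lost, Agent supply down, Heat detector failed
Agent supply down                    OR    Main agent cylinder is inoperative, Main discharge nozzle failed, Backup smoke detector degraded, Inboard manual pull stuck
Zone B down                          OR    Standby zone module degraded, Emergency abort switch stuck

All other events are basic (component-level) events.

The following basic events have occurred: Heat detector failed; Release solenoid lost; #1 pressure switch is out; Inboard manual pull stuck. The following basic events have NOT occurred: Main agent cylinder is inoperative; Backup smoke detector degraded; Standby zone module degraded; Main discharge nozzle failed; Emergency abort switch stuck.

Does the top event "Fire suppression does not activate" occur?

Yes

Zone B down [OR]: Standby zone module degraded=not, Emergency abort switch stuck=not → no input occurs → does not occur.
Agent supply down [OR]: Main agent cylinder is inoperative=not, Main discharge nozzle failed=not, Backup smoke detector degraded=not, Inboard manual pull stuck=occurs → at least one input occurs → occurs.
Release chain down [AND]: #1 pressure switch is out=occurs, Release solenoid lost=occurs, Agent supply down=occurs, Heat detector failed=occurs → all inputs occur → occurs.
Fire suppression does not activate [OR]: Zone B down=not, Release chain down=occurs → at least one input occurs → occurs.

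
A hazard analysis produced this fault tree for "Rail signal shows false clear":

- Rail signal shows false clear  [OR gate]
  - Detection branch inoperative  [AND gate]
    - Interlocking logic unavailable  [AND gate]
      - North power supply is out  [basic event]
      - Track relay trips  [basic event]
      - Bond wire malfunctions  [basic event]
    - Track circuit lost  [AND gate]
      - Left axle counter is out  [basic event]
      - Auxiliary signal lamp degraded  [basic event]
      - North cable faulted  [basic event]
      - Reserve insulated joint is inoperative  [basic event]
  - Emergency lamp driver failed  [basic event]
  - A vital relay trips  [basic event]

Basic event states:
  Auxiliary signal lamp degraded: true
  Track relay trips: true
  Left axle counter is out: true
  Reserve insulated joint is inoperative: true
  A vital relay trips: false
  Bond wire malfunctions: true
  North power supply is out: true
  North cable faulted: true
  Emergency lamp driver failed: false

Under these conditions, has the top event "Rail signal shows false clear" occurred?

Interlocking logic unavailable [AND]: North power supply is out=occurs, Track relay trips=occurs, Bond wire malfunctions=occurs → all inputs occur → occurs.
Track circuit lost [AND]: Left axle counter is out=occurs, Auxiliary signal lamp degraded=occurs, North cable faulted=occurs, Reserve insulated joint is inoperative=occurs → all inputs occur → occurs.
Detection branch inoperative [AND]: Interlocking logic unavailable=occurs, Track circuit lost=occurs → all inputs occur → occurs.
Rail signal shows false clear [OR]: Detection branch inoperative=occurs, Emergency lamp driver failed=not, A vital relay trips=not → at least one input occurs → occurs.

Yes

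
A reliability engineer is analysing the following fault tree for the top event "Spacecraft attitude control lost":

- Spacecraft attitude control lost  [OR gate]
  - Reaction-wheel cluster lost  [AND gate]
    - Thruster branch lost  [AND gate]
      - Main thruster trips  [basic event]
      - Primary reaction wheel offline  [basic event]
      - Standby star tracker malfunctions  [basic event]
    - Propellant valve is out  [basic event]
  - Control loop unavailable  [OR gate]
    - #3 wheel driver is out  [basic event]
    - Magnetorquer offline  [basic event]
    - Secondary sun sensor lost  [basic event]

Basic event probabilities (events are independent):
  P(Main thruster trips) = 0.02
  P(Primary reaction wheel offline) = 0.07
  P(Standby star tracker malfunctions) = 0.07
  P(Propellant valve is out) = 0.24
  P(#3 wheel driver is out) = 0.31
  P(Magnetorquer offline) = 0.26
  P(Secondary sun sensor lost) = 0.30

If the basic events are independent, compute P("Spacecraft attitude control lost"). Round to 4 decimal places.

P(Thruster branch lost) [AND] = 0.02 × 0.07 × 0.07 = 0.000098
P(Reaction-wheel cluster lost) [AND] = 0.000098 × 0.24 = 0.000024
P(Control loop unavailable) [OR] = 1 − (1−0.31) × (1−0.26) × (1−0.30) = 0.642580
P(Spacecraft attitude control lost) [OR] = 1 − (1−0.000024) × (1−0.642580) = 0.642589
Rounded to 4 decimal places: P(Spacecraft attitude control lost) ≈ 0.6426.

0.6426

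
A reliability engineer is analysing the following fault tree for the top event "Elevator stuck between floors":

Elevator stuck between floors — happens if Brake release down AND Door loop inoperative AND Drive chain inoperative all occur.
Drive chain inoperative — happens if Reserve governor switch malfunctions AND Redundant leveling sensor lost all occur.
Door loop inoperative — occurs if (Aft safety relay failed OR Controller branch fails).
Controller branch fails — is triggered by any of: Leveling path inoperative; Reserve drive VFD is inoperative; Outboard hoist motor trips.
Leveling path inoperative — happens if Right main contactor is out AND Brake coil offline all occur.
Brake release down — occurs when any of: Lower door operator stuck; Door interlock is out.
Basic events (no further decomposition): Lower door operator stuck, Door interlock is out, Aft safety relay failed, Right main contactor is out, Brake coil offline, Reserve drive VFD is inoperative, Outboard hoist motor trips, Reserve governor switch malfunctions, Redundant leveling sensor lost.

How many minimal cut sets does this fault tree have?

Brake release down [OR]: union of children's cut sets → 2 cut set(s).
Leveling path inoperative [AND]: one cut set from each child combined → 1 × 1 = 1 cut set(s).
Controller branch fails [OR]: union of children's cut sets → 3 cut set(s).
Door loop inoperative [OR]: union of children's cut sets → 4 cut set(s).
Drive chain inoperative [AND]: one cut set from each child combined → 1 × 1 = 1 cut set(s).
Elevator stuck between floors [AND]: one cut set from each child combined → 2 × 4 × 1 = 8 cut set(s).
Minimal cut sets: {Aft safety relay failed, Lower door operator stuck, Redundant leveling sensor lost, Reserve governor switch malfunctions}; {Brake coil offline, Lower door operator stuck, Redundant leveling sensor lost, Reserve governor switch malfunctions, Right main contactor is out}; {Lower door operator stuck, Redundant leveling sensor lost, Reserve drive VFD is inoperative, Reserve governor switch malfunctions}; {Lower door operator stuck, Outboard hoist motor trips, Redundant leveling sensor lost, Reserve governor switch malfunctions}; {Aft safety relay failed, Door interlock is out, Redundant leveling sensor lost, Reserve governor switch malfunctions}; {Brake coil offline, Door interlock is out, Redundant leveling sensor lost, Reserve governor switch malfunctions, Right main contactor is out}; {Door interlock is out, Redundant leveling sensor lost, Reserve drive VFD is inoperative, Reserve governor switch malfunctions}; {Door interlock is out, Outboard hoist motor trips, Redundant leveling sensor lost, Reserve governor switch malfunctions}.

8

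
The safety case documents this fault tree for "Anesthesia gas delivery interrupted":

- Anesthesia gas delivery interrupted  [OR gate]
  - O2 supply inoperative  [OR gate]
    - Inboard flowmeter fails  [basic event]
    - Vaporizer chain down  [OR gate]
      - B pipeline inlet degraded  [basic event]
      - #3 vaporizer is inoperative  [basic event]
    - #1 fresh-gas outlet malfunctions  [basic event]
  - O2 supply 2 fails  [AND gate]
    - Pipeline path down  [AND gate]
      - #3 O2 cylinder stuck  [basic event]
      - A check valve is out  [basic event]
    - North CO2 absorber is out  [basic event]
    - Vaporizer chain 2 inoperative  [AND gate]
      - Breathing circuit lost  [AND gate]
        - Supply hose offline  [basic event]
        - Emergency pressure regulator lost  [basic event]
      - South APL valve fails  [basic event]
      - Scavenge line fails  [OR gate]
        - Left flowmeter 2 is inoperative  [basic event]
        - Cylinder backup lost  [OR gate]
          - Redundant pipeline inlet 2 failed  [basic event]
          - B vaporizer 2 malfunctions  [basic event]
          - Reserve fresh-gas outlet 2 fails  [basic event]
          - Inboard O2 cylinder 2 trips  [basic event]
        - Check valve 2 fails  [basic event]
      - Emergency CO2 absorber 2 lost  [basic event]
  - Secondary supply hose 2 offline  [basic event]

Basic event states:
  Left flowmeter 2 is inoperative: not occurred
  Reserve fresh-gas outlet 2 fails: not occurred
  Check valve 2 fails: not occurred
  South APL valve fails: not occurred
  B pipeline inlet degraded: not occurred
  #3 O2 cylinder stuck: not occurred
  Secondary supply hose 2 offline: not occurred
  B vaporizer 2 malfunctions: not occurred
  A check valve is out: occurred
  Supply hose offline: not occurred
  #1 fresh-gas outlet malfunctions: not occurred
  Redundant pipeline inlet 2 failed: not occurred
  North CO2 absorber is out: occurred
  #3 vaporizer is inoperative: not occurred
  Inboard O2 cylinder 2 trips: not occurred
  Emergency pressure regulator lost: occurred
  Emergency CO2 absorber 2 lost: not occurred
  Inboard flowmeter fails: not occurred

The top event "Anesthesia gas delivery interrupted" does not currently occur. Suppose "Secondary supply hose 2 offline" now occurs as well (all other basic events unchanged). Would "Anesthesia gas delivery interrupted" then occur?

Counterfactual: set "Secondary supply hose 2 offline" to occurred.
Vaporizer chain down [OR]: B pipeline inlet degraded=not, #3 vaporizer is inoperative=not → no input occurs → does not occur.
O2 supply inoperative [OR]: Inboard flowmeter fails=not, Vaporizer chain down=not, #1 fresh-gas outlet malfunctions=not → no input occurs → does not occur.
Pipeline path down [AND]: #3 O2 cylinder stuck=not, A check valve is out=occurs → not all inputs occur → does not occur.
Breathing circuit lost [AND]: Supply hose offline=not, Emergency pressure regulator lost=occurs → not all inputs occur → does not occur.
Cylinder backup lost [OR]: Redundant pipeline inlet 2 failed=not, B vaporizer 2 malfunctions=not, Reserve fresh-gas outlet 2 fails=not, Inboard O2 cylinder 2 trips=not → no input occurs → does not occur.
Scavenge line fails [OR]: Left flowmeter 2 is inoperative=not, Cylinder backup lost=not, Check valve 2 fails=not → no input occurs → does not occur.
Vaporizer chain 2 inoperative [AND]: Breathing circuit lost=not, South APL valve fails=not, Scavenge line fails=not, Emergency CO2 absorber 2 lost=not → not all inputs occur → does not occur.
O2 supply 2 fails [AND]: Pipeline path down=not, North CO2 absorber is out=occurs, Vaporizer chain 2 inoperative=not → not all inputs occur → does not occur.
Anesthesia gas delivery interrupted [OR]: O2 supply inoperative=not, O2 supply 2 fails=not, Secondary supply hose 2 offline=occurs → at least one input occurs → occurs.

Yes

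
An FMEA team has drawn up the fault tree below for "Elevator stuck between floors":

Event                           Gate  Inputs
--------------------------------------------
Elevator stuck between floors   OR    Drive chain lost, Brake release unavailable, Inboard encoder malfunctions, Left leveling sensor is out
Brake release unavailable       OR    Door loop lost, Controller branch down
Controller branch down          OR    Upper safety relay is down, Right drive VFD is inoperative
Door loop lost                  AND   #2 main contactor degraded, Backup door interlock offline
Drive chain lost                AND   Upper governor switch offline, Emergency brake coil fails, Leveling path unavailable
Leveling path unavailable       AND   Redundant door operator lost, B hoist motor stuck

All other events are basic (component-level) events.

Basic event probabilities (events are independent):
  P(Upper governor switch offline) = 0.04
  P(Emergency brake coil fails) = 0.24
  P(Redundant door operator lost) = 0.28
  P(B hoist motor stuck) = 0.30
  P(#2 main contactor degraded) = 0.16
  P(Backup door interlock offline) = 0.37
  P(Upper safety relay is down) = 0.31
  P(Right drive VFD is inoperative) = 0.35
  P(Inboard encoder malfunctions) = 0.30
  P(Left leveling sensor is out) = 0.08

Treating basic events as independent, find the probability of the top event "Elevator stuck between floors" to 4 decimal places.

0.7285

P(Leveling path unavailable) [AND] = 0.28 × 0.30 = 0.084000
P(Drive chain lost) [AND] = 0.04 × 0.24 × 0.084000 = 0.000806
P(Door loop lost) [AND] = 0.16 × 0.37 = 0.059200
P(Controller branch down) [OR] = 1 − (1−0.31) × (1−0.35) = 0.551500
P(Brake release unavailable) [OR] = 1 − (1−0.059200) × (1−0.551500) = 0.578051
P(Elevator stuck between floors) [OR] = 1 − (1−0.000806) × (1−0.578051) × (1−0.30) × (1−0.08) = 0.728484
Rounded to 4 decimal places: P(Elevator stuck between floors) ≈ 0.7285.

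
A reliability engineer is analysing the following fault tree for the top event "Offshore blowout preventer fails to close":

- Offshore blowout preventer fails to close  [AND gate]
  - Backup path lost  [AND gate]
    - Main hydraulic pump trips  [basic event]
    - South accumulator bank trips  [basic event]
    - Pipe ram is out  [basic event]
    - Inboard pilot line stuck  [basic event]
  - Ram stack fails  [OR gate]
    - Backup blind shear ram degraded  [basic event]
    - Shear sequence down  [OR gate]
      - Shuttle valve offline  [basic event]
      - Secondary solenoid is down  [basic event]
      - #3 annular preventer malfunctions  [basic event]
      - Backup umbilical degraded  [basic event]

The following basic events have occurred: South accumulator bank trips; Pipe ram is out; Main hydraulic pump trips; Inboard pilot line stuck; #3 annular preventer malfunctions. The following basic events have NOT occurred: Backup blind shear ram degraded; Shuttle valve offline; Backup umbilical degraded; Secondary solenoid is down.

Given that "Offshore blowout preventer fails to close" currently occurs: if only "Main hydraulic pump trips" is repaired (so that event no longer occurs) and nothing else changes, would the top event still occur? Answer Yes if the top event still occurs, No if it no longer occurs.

Counterfactual: set "Main hydraulic pump trips" to not occurred.
Backup path lost [AND]: Main hydraulic pump trips=not, South accumulator bank trips=occurs, Pipe ram is out=occurs, Inboard pilot line stuck=occurs → not all inputs occur → does not occur.
Shear sequence down [OR]: Shuttle valve offline=not, Secondary solenoid is down=not, #3 annular preventer malfunctions=occurs, Backup umbilical degraded=not → at least one input occurs → occurs.
Ram stack fails [OR]: Backup blind shear ram degraded=not, Shear sequence down=occurs → at least one input occurs → occurs.
Offshore blowout preventer fails to close [AND]: Backup path lost=not, Ram stack fails=occurs → not all inputs occur → does not occur.

No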